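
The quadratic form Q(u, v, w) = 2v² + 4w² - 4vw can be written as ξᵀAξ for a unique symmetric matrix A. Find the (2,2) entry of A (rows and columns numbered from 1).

2

The coefficient of v² in Q is 2, and that is exactly A[2,2].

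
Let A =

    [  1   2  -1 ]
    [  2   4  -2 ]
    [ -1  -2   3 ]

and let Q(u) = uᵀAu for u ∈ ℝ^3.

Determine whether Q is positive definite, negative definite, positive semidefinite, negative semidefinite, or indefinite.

positive semidefinite

Symmetric row and column elimination reduces A to a congruent diagonal form with pivots 1, 0, 2.
That gives 2 positive, 1 zero pivots.
Hence Q is positive semidefinite.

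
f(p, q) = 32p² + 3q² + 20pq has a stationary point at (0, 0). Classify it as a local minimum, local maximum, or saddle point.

saddle point

The Hessian at the origin is H = [[64, 20], [20, 6]].
det H = 64·6 − (20)² = -16 < 0, so H is indefinite.
Therefore the origin is a saddle point.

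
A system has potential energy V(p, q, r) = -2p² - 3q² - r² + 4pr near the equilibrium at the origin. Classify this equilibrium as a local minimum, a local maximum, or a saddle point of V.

The Hessian at the origin is H = [[-4, 0, 4], [0, -6, 0], [4, 0, -2]].
Row-reducing H symmetrically gives the diagonal entries -4, -6, 2.
Counting signs: 1 positive, 2 negative.
H is indefinite, so the origin is a saddle point.

saddle point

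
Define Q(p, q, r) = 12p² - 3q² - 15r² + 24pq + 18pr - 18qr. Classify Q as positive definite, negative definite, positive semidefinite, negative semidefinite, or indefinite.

indefinite

The symmetric matrix is A = [[12, 12, 9], [12, -3, -9], [9, -9, -15]].
Row-reducing A symmetrically gives the diagonal entries 12, -15, -3/20.
Counting signs: 1 positive, 2 negative.
Hence Q is indefinite.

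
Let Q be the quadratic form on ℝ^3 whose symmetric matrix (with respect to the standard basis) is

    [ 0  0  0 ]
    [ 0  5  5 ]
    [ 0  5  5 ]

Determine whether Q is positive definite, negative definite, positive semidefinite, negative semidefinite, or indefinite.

Congruent diagonalization of A (simultaneous row and column reduction) yields pivots 0, 5, 0.
That gives 1 positive, 2 zero pivots.
Hence Q is positive semidefinite.

positive semidefinite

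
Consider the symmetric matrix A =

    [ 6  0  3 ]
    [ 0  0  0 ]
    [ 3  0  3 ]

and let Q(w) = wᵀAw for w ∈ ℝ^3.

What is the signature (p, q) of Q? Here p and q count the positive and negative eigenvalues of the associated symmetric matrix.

(2, 0)

Congruent diagonalization of A (simultaneous row and column reduction) yields pivots 6, 0, 3/2.
So there are 2 positive, 1 zero pivots.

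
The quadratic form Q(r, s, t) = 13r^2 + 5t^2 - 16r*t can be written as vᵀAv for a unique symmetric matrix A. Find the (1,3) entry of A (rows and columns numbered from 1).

-8

The coefficient of r·t in Q is -16. For a symmetric A this equals A[1,3] + A[3,1] = 2·A[1,3].
So A[1,3] = -16/2 = -8.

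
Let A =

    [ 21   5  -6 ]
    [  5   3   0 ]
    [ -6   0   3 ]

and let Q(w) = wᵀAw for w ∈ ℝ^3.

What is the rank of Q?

Row-reducing A symmetrically gives the diagonal entries 21, 38/21, 3/19.
Counting signs: 3 positive.
The rank is the number of nonzero pivots: 3.

3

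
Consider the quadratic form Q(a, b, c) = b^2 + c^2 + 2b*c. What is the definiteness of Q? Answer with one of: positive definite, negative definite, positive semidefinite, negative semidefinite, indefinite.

The symmetric matrix is A = [[0, 0, 0], [0, 1, 1], [0, 1, 1]].
Symmetric row and column elimination reduces A to a congruent diagonal form with pivots 0, 1, 0.
Counting signs: 1 positive, 2 zero.
Hence Q is positive semidefinite.

positive semidefinite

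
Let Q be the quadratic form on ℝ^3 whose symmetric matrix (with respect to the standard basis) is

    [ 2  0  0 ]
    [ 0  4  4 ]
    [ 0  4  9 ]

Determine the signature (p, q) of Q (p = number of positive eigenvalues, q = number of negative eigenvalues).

(3, 0)

An LDLᵀ factorisation of A has diagonal entries 2, 4, 5.
So there are 3 positive pivots.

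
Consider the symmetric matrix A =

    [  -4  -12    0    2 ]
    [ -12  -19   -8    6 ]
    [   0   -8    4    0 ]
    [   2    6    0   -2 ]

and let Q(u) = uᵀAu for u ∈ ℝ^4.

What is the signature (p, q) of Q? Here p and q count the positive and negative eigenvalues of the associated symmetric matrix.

(2, 2)

Symmetric row and column elimination reduces A to a congruent diagonal form with pivots -4, 17, 4/17, -1.
So there are 2 positive, 2 negative pivots.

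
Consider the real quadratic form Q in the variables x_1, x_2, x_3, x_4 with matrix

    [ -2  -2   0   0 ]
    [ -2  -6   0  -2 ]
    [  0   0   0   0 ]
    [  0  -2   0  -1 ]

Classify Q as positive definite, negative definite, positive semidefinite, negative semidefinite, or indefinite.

negative semidefinite

Row-reducing A symmetrically gives the diagonal entries -2, -4, 0, 0.
So there are 2 negative, 2 zero pivots.
Hence Q is negative semidefinite.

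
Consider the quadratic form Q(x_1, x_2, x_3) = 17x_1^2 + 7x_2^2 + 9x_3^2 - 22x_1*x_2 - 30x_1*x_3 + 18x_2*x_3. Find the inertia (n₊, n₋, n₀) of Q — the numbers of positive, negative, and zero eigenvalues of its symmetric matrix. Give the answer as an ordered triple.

(1, 1, 1)

The associated matrix is A = [[17, -11, -15], [-11, 7, 9], [-15, 9, 9]].
Applying the same elementary operations to the rows and columns of A produces a congruent diagonal matrix with entries 17, -2/17, 0.
Counting signs: 1 positive, 1 negative, 1 zero.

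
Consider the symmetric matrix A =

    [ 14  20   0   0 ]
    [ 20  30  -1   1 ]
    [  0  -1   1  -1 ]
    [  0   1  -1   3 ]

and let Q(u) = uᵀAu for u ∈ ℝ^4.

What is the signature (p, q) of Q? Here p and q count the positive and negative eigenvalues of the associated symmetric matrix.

Symmetric row and column elimination reduces A to a congruent diagonal form with pivots 14, 10/7, 3/10, 2.
That gives 4 positive pivots.

(4, 0)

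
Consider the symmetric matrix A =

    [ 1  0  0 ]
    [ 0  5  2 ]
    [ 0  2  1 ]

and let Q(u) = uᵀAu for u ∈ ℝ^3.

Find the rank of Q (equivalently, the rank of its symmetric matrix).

An LDLᵀ factorisation of A has diagonal entries 1, 5, 1/5.
That gives 3 positive pivots.
The rank is the number of nonzero pivots: 3.

3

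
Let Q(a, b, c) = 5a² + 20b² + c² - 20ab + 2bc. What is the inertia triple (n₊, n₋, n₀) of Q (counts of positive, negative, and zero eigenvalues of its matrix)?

(2, 1, 0)

The symmetric matrix is A = [[5, -10, 0], [-10, 20, 1], [0, 1, 1]].
By Sylvester's law of inertia any congruent diagonalization of A has 2 positive, 1 negative and 0 zero entries.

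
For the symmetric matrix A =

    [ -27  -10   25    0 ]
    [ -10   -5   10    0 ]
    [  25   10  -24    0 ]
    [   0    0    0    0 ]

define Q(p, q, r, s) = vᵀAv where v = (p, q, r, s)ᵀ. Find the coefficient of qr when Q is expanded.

The coefficient of qr is A[2,3] + A[3,2] = 2·10 = 20.

20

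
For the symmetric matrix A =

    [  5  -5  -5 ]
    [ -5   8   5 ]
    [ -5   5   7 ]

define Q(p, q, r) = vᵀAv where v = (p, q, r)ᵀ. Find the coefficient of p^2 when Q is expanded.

The coefficient of p^2 is the diagonal entry A[1,1] = 5.

5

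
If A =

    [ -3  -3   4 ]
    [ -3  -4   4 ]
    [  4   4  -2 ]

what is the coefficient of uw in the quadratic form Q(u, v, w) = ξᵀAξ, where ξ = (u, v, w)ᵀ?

The coefficient of uw is A[1,3] + A[3,1] = 2·4 = 8.

8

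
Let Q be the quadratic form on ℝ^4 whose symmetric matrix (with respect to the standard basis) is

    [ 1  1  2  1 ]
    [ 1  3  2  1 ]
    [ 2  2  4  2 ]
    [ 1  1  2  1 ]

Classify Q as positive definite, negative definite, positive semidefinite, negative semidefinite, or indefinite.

Applying the same elementary operations to the rows and columns of A produces a congruent diagonal matrix with entries 1, 2, 0, 0.
So there are 2 positive, 2 zero pivots.
Hence Q is positive semidefinite.

positive semidefinite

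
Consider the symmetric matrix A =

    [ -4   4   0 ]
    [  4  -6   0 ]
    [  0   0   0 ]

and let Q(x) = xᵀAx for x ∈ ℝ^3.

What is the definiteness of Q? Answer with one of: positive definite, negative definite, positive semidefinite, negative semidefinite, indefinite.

negative semidefinite

Applying the same elementary operations to the rows and columns of A produces a congruent diagonal matrix with entries -4, -2, 0.
Counting signs: 2 negative, 1 zero.
Hence Q is negative semidefinite.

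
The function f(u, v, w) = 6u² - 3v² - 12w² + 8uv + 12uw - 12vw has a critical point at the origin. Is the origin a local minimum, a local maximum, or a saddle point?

The Hessian at the origin is H = [[12, 8, 12], [8, -6, -12], [12, -12, -24]].
Congruent diagonalization of H (simultaneous row and column reduction) yields pivots 12, -34/3, -12/17.
That gives 1 positive, 2 negative pivots.
H is indefinite, so the origin is a saddle point.

saddle point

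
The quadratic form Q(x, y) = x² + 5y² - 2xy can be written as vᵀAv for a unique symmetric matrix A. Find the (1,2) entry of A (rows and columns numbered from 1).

The coefficient of x·y in Q is -2. For a symmetric A this equals A[1,2] + A[2,1] = 2·A[1,2].
So A[1,2] = -2/2 = -1.

-1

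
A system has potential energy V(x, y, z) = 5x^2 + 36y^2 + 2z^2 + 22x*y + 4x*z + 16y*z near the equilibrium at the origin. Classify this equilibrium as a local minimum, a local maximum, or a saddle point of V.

The Hessian at the origin is H = [[10, 22, 4], [22, 72, 16], [4, 16, 4]].
Row-reducing H symmetrically gives the diagonal entries 10, 118/5, 12/59.
So there are 3 positive pivots.
H is positive definite, so the origin is a strict local minimum.

local minimum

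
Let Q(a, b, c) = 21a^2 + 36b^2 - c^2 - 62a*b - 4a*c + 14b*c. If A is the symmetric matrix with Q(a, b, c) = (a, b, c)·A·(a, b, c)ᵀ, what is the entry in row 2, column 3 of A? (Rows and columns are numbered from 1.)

7

The coefficient of b·c in Q is 14. For a symmetric A this equals A[2,3] + A[3,2] = 2·A[2,3].
So A[2,3] = 14/2 = 7.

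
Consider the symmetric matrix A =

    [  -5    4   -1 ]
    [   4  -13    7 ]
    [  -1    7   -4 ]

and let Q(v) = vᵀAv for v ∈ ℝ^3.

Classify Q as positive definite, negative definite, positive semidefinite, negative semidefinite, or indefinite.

Symmetric row and column elimination reduces A to a congruent diagonal form with pivots -5, -49/5, 6/49.
That gives 1 positive, 2 negative pivots.
Hence Q is indefinite.

indefinite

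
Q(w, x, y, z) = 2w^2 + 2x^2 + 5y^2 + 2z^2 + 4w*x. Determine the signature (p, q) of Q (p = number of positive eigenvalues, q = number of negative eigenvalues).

The associated matrix is A = [[2, 2, 0, 0], [2, 2, 0, 0], [0, 0, 5, 0], [0, 0, 0, 2]].
Symmetric row and column elimination reduces A to a congruent diagonal form with pivots 2, 0, 5, 2.
So there are 3 positive, 1 zero pivots.

(3, 0)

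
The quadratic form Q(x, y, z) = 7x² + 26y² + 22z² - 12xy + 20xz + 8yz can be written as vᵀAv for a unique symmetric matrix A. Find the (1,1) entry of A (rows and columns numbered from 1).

The coefficient of x² in Q is 7, and that is exactly A[1,1].

7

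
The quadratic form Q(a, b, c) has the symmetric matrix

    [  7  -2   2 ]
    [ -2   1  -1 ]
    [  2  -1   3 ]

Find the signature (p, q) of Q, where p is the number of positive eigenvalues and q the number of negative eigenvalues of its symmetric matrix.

Applying the same elementary operations to the rows and columns of A produces a congruent diagonal matrix with entries 7, 3/7, 2.
So there are 3 positive pivots.

(3, 0)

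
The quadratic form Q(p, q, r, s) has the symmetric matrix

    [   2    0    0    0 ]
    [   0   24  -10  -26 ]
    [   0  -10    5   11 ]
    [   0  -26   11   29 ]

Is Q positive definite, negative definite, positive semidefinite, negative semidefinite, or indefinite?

positive definite

Leading principal minors: Δ_1 = 2, Δ_2 = 48, Δ_3 = 40, Δ_4 = 32.
All leading principal minors are positive, so by Sylvester's criterion Q is positive definite.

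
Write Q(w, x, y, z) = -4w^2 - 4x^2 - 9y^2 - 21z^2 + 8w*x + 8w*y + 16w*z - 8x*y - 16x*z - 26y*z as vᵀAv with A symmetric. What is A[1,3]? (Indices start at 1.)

The coefficient of w·y in Q is 8. For a symmetric A this equals A[1,3] + A[3,1] = 2·A[1,3].
So A[1,3] = 8/2 = 4.

4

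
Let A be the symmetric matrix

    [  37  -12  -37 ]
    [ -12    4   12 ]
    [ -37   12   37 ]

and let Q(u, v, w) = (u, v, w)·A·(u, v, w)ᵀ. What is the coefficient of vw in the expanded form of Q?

24

The coefficient of vw is A[2,3] + A[3,2] = 2·12 = 24.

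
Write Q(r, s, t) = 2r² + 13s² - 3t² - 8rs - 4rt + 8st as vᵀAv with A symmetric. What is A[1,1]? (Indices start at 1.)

The coefficient of r² in Q is 2, and that is exactly A[1,1].

2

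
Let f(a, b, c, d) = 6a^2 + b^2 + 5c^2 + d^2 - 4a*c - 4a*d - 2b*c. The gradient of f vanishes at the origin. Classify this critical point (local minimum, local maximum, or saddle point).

The Hessian at the origin is H = [[12, 0, -4, -4], [0, 2, -2, 0], [-4, -2, 10, 0], [-4, 0, 0, 2]].
An LDLᵀ factorisation of H has diagonal entries 12, 2, 20/3, 2/5.
So there are 4 positive pivots.
H is positive definite, so the origin is a strict local minimum.

local minimum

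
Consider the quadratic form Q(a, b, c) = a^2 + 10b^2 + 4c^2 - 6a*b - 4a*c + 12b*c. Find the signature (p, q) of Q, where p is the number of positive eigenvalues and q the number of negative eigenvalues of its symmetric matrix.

The symmetric matrix is A = [[1, -3, -2], [-3, 10, 6], [-2, 6, 4]].
Applying the same elementary operations to the rows and columns of A produces a congruent diagonal matrix with entries 1, 1, 0.
So there are 2 positive, 1 zero pivots.

(2, 0)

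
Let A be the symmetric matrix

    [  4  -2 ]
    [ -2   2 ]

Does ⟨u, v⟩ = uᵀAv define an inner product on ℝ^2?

yes

Leading principal minors: Δ_1 = 4, Δ_2 = 4.
All leading principal minors are positive, so by Sylvester's criterion Q is positive definite.
⟨·,·⟩ is an inner product exactly when A is positive definite.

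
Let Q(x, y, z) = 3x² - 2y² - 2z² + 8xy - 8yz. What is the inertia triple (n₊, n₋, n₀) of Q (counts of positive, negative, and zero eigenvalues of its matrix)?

The associated matrix is A = [[3, 4, 0], [4, -2, -4], [0, -4, -2]].
Row-reducing A symmetrically gives the diagonal entries 3, -22/3, 2/11.
That gives 2 positive, 1 negative pivots.

(2, 1, 0)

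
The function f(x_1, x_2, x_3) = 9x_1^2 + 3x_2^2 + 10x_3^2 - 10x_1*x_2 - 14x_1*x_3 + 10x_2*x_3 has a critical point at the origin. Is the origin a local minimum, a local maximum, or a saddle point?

The Hessian at the origin is H = [[18, -10, -14], [-10, 6, 10], [-14, 10, 20]].
Applying the same elementary operations to the rows and columns of H produces a congruent diagonal matrix with entries 18, 4/9, -2.
Counting signs: 2 positive, 1 negative.
H is indefinite, so the origin is a saddle point.

saddle point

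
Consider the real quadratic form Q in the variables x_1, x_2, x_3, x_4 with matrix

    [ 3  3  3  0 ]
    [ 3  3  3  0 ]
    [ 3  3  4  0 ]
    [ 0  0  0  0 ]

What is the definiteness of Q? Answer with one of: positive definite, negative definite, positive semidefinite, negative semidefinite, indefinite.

positive semidefinite

Row-reducing A symmetrically gives the diagonal entries 3, 0, 1, 0.
That gives 2 positive, 2 zero pivots.
Hence Q is positive semidefinite.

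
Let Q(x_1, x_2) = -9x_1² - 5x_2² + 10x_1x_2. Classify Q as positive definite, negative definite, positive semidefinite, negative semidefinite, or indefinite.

The symmetric matrix of Q is [[-9, 5], [5, -5]].
For the 2×2 matrix [[-9, 5], [5, -5]]: det = -9·-5 − (5)² = 20, trace = -14.
det > 0 so both eigenvalues share the sign of the trace; trace = -14 < 0 ⇒ both negative.

negative definite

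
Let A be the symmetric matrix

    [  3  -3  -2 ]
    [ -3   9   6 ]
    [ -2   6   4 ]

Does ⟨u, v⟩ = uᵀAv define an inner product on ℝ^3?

no

Row-reducing A symmetrically gives the diagonal entries 3, 6, 0.
Counting signs: 2 positive, 1 zero.
Hence Q is positive semidefinite.
⟨·,·⟩ is an inner product exactly when A is positive definite.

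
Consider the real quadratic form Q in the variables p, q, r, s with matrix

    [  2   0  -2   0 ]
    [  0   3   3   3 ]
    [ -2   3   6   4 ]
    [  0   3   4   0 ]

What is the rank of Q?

4

Symmetric row and column elimination reduces A to a congruent diagonal form with pivots 2, 3, 1, -4.
So there are 3 positive, 1 negative pivots.
The rank is the number of nonzero pivots: 4.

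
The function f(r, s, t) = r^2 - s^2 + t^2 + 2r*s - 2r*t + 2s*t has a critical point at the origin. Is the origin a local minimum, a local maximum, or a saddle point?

saddle point

The Hessian at the origin is H = [[2, 2, -2], [2, -2, 2], [-2, 2, 2]].
An LDLᵀ factorisation of H has diagonal entries 2, -4, 4.
Counting signs: 2 positive, 1 negative.
H is indefinite, so the origin is a saddle point.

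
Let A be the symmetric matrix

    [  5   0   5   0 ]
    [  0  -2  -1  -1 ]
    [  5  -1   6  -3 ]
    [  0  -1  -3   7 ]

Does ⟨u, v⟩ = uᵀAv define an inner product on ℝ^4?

Congruent diagonalization of A (simultaneous row and column reduction) yields pivots 5, -2, 3/2, 10/3.
So there are 3 positive, 1 negative pivots.
Hence Q is indefinite.
⟨·,·⟩ is an inner product exactly when A is positive definite.

no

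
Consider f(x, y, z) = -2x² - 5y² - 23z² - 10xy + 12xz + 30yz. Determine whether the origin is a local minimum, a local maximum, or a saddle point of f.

The Hessian at the origin is H = [[-4, -10, 12], [-10, -10, 30], [12, 30, -46]].
Congruent diagonalization of H (simultaneous row and column reduction) yields pivots -4, 15, -10.
Counting signs: 1 positive, 2 negative.
H is indefinite, so the origin is a saddle point.

saddle point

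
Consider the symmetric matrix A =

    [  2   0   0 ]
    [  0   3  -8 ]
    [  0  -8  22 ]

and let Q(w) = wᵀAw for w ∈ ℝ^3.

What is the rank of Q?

3

Row-reducing A symmetrically gives the diagonal entries 2, 3, 2/3.
That gives 3 positive pivots.
The rank is the number of nonzero pivots: 3.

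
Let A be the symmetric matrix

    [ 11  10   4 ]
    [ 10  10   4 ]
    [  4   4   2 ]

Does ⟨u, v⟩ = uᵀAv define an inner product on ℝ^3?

Leading principal minors: Δ_1 = 11, Δ_2 = 10, Δ_3 = 4.
All leading principal minors are positive, so by Sylvester's criterion Q is positive definite.
⟨·,·⟩ is an inner product exactly when A is positive definite.

yes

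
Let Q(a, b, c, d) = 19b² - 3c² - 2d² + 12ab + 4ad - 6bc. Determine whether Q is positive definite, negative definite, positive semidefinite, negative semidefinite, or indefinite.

indefinite

The symmetric matrix is A = [[0, 6, 0, 2], [6, 19, -3, 0], [0, -3, -3, 0], [2, 0, 0, -2]].
A is congruent to a diagonal matrix with 2 positive, 2 negative and 0 zero entries, so Q is indefinite.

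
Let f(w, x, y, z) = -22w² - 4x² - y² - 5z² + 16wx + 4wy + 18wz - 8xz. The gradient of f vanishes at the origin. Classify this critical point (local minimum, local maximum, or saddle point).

local maximum

The Hessian at the origin is H = [[-44, 16, 4, 18], [16, -8, 0, -8], [4, 0, -2, 0], [18, -8, 0, -10]].
Symmetric row and column elimination reduces H to a congruent diagonal form with pivots -44, -24/11, -2/3, -1.
Counting signs: 4 negative.
H is negative definite, so the origin is a strict local maximum.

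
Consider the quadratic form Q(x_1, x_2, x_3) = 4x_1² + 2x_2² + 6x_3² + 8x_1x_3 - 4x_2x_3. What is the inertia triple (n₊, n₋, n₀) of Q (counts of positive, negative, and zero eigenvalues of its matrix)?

(2, 0, 1)

Write A = [[4, 0, 4], [0, 2, -2], [4, -2, 6]].
Applying the same elementary operations to the rows and columns of A produces a congruent diagonal matrix with entries 4, 2, 0.
Counting signs: 2 positive, 1 zero.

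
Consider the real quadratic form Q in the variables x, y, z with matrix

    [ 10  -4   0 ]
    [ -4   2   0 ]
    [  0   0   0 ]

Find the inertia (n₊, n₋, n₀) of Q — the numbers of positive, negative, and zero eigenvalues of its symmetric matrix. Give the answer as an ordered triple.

Congruent diagonalization of A (simultaneous row and column reduction) yields pivots 10, 2/5, 0.
So there are 2 positive, 1 zero pivots.

(2, 0, 1)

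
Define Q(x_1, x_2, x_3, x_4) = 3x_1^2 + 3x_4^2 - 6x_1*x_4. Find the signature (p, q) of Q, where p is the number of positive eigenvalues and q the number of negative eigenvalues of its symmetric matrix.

Write A = [[3, 0, 0, -3], [0, 0, 0, 0], [0, 0, 0, 0], [-3, 0, 0, 3]].
Applying the same elementary operations to the rows and columns of A produces a congruent diagonal matrix with entries 3, 0, 0, 0.
Counting signs: 1 positive, 3 zero.

(1, 0)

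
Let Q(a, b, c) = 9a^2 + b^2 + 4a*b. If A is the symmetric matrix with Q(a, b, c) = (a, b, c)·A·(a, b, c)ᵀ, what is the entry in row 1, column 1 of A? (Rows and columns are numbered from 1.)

9

The coefficient of a^2 in Q is 9, and that is exactly A[1,1].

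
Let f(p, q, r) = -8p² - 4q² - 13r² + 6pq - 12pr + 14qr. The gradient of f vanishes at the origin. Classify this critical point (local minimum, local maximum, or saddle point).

The Hessian at the origin is H = [[-16, 6, -12], [6, -8, 14], [-12, 14, -26]].
An LDLᵀ factorisation of H has diagonal entries -16, -23/4, -30/23.
Counting signs: 3 negative.
H is negative definite, so the origin is a strict local maximum.

local maximum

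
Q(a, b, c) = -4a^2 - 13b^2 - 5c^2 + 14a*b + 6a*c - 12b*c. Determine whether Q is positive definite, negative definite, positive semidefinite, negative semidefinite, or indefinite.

Write A = [[-4, 7, 3], [7, -13, -6], [3, -6, -5]].
An LDLᵀ factorisation of A has diagonal entries -4, -3/4, -2.
That gives 3 negative pivots.
Hence Q is negative definite.

negative definite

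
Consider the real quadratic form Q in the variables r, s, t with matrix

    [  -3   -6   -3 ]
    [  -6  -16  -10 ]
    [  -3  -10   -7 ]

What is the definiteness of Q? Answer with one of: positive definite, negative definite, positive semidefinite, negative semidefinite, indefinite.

negative semidefinite

Row-reducing A symmetrically gives the diagonal entries -3, -4, 0.
That gives 2 negative, 1 zero pivots.
Hence Q is negative semidefinite.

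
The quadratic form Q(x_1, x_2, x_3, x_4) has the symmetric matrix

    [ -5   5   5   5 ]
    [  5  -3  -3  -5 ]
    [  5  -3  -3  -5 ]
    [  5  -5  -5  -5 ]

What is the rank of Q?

Symmetric row and column elimination reduces A to a congruent diagonal form with pivots -5, 2, 0, 0.
That gives 1 positive, 1 negative, 2 zero pivots.
The rank is the number of nonzero pivots: 2.

2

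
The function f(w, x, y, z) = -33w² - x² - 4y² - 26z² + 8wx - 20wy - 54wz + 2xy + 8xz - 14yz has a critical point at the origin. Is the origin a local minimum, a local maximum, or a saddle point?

local maximum

The Hessian at the origin is H = [[-66, 8, -20, -54], [8, -2, 2, 8], [-20, 2, -8, -14], [-54, 8, -14, -52]].
Row-reducing H symmetrically gives the diagonal entries -66, -34/33, -30/17, -4.
That gives 4 negative pivots.
H is negative definite, so the origin is a strict local maximum.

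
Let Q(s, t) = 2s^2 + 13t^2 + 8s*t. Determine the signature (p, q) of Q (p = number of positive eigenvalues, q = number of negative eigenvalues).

The symmetric matrix is A = [[2, 4], [4, 13]].
Congruent diagonalization of A (simultaneous row and column reduction) yields pivots 2, 5.
That gives 2 positive pivots.

(2, 0)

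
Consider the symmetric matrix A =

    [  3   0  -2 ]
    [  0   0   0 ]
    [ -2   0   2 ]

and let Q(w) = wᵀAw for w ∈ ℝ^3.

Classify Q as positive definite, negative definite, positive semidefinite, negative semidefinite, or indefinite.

Congruent diagonalization of A (simultaneous row and column reduction) yields pivots 3, 0, 2/3.
That gives 2 positive, 1 zero pivots.
Hence Q is positive semidefinite.

positive semidefinite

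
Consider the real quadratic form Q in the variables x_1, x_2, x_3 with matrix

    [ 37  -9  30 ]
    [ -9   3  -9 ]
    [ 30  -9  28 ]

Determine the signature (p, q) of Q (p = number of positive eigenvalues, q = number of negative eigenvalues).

(3, 0)

Congruent diagonalization of A (simultaneous row and column reduction) yields pivots 37, 30/37, 1/10.
So there are 3 positive pivots.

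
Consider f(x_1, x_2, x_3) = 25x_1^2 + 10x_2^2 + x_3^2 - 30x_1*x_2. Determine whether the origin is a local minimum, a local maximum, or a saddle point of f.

local minimum

The Hessian at the origin is H = [[50, -30, 0], [-30, 20, 0], [0, 0, 2]].
Symmetric row and column elimination reduces H to a congruent diagonal form with pivots 50, 2, 2.
That gives 3 positive pivots.
H is positive definite, so the origin is a strict local minimum.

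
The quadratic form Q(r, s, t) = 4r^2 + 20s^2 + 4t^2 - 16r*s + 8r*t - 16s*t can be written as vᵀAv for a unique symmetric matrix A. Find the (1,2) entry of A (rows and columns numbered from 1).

The coefficient of r·s in Q is -16. For a symmetric A this equals A[1,2] + A[2,1] = 2·A[1,2].
So A[1,2] = -16/2 = -8.

-8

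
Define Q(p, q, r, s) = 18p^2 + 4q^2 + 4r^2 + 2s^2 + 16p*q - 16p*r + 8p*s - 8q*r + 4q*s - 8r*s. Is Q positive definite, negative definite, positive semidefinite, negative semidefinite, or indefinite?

The symmetric matrix is A = [[18, 8, -8, 4], [8, 4, -4, 2], [-8, -4, 4, -4], [4, 2, -4, 2]].
A is congruent to a diagonal matrix with 3 positive, 1 negative and 0 zero entries, so Q is indefinite.

indefinite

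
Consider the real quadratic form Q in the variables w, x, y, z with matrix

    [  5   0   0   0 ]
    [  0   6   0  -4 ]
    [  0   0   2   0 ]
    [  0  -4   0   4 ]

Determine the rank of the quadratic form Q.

Applying the same elementary operations to the rows and columns of A produces a congruent diagonal matrix with entries 5, 6, 2, 4/3.
So there are 4 positive pivots.
The rank is the number of nonzero pivots: 4.

4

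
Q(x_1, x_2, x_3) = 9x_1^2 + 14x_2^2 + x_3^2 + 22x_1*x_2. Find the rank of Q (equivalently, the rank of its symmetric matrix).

Write A = [[9, 11, 0], [11, 14, 0], [0, 0, 1]].
Symmetric row and column elimination reduces A to a congruent diagonal form with pivots 9, 5/9, 1.
That gives 3 positive pivots.
The rank is the number of nonzero pivots: 3.

3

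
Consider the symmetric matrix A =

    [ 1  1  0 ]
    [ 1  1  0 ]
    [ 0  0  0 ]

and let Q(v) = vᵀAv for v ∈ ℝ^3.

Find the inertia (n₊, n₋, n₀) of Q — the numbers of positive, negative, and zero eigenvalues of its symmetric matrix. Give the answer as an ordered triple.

(1, 0, 2)

Row-reducing A symmetrically gives the diagonal entries 1, 0, 0.
So there are 1 positive, 2 zero pivots.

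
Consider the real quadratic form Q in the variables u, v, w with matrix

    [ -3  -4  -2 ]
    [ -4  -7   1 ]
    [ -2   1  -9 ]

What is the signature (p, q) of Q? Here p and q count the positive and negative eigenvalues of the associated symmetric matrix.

(1, 2)

Applying the same elementary operations to the rows and columns of A produces a congruent diagonal matrix with entries -3, -5/3, 2/5.
Counting signs: 1 positive, 2 negative.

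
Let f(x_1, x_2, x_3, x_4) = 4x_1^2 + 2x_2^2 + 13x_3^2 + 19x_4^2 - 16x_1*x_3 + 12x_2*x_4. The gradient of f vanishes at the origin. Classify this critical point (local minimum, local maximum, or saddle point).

The Hessian at the origin is H = [[8, 0, -16, 0], [0, 4, 0, 12], [-16, 0, 26, 0], [0, 12, 0, 38]].
Congruent diagonalization of H (simultaneous row and column reduction) yields pivots 8, 4, -6, 2.
So there are 3 positive, 1 negative pivots.
H is indefinite, so the origin is a saddle point.

saddle point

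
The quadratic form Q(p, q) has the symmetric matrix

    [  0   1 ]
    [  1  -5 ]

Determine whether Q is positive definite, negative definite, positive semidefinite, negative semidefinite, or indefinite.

indefinite

For the 2×2 matrix [[0, 1], [1, -5]]: det = 0·-5 − (1)² = -1, trace = -5.
det < 0 so the eigenvalues have opposite signs; the form is indefinite.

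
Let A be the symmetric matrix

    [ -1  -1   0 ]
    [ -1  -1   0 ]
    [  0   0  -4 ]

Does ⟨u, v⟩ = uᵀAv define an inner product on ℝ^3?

no

Applying the same elementary operations to the rows and columns of A produces a congruent diagonal matrix with entries -1, 0, -4.
That gives 2 negative, 1 zero pivots.
Hence Q is negative semidefinite.
⟨·,·⟩ is an inner product exactly when A is positive definite.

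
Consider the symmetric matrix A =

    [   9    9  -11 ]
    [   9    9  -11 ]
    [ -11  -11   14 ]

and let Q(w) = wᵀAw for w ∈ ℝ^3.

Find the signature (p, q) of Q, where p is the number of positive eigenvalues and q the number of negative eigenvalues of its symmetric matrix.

(2, 0)

Row-reducing A symmetrically gives the diagonal entries 9, 0, 5/9.
That gives 2 positive, 1 zero pivots.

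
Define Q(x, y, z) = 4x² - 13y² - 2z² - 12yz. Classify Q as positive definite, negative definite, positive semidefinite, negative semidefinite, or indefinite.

indefinite

The symmetric matrix is A = [[4, 0, 0], [0, -13, -6], [0, -6, -2]].
Congruent diagonalization of A (simultaneous row and column reduction) yields pivots 4, -13, 10/13.
So there are 2 positive, 1 negative pivots.
Hence Q is indefinite.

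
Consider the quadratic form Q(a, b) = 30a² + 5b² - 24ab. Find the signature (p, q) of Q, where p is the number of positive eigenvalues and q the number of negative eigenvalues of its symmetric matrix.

Write A = [[30, -12], [-12, 5]].
Symmetric row and column elimination reduces A to a congruent diagonal form with pivots 30, 1/5.
Counting signs: 2 positive.

(2, 0)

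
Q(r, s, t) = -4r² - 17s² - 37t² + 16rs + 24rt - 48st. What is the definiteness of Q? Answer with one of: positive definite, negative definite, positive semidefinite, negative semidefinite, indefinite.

negative definite

The symmetric matrix of Q is A = [[-4, 8, 12], [8, -17, -24], [12, -24, -37]].
Leading principal minors: Δ_1 = -4, Δ_2 = 4, Δ_3 = -4.
The signs alternate starting with Δ_1 < 0, so by Sylvester's criterion Q is negative definite.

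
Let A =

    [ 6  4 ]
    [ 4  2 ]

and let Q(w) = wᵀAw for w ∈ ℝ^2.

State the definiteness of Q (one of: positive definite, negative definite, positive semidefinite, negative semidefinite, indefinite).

indefinite

Row-reducing A symmetrically gives the diagonal entries 6, -2/3.
That gives 1 positive, 1 negative pivots.
Hence Q is indefinite.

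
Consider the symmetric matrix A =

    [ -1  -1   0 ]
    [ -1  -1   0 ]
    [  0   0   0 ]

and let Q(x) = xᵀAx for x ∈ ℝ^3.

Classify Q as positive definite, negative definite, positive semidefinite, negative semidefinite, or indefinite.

negative semidefinite

Row-reducing A symmetrically gives the diagonal entries -1, 0, 0.
Counting signs: 1 negative, 2 zero.
Hence Q is negative semidefinite.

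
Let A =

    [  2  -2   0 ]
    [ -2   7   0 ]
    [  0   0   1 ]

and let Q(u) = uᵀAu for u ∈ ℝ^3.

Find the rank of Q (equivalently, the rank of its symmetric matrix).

3

Symmetric row and column elimination reduces A to a congruent diagonal form with pivots 2, 5, 1.
That gives 3 positive pivots.
The rank is the number of nonzero pivots: 3.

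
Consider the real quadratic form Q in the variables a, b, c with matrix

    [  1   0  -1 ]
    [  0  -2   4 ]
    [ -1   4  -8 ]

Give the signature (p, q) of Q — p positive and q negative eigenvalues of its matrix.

(1, 2)

Congruent diagonalization of A (simultaneous row and column reduction) yields pivots 1, -2, -1.
Counting signs: 1 positive, 2 negative.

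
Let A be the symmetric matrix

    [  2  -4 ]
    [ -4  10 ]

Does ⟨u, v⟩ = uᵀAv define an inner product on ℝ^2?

yes

For the 2×2 matrix [[2, -4], [-4, 10]]: det = 2·10 − (-4)² = 4, trace = 12.
det > 0 so both eigenvalues share the sign of the trace; trace = 12 > 0 ⇒ both positive.
⟨·,·⟩ is an inner product exactly when A is positive definite.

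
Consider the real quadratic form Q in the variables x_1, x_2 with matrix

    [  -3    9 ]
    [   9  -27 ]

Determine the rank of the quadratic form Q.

1

Congruent diagonalization of A (simultaneous row and column reduction) yields pivots -3, 0.
So there are 1 negative, 1 zero pivots.
The rank is the number of nonzero pivots: 1.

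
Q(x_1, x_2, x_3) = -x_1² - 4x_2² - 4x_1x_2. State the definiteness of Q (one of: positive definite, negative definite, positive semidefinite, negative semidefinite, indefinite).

negative semidefinite

The associated matrix is A = [[-1, -2, 0], [-2, -4, 0], [0, 0, 0]].
Congruent diagonalization of A (simultaneous row and column reduction) yields pivots -1, 0, 0.
Counting signs: 1 negative, 2 zero.
Hence Q is negative semidefinite.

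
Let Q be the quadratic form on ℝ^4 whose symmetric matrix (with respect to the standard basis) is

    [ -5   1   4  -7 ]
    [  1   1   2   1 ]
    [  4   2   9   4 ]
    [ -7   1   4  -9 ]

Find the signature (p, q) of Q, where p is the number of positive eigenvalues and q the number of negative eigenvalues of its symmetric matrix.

(3, 1)

Applying the same elementary operations to the rows and columns of A produces a congruent diagonal matrix with entries -5, 6/5, 17/3, 10/17.
Counting signs: 3 positive, 1 negative.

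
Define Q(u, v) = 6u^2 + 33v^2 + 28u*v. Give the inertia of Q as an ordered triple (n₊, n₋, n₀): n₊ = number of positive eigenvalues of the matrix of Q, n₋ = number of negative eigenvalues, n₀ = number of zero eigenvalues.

The symmetric matrix is A = [[6, 14], [14, 33]].
Congruent diagonalization of A (simultaneous row and column reduction) yields pivots 6, 1/3.
That gives 2 positive pivots.

(2, 0, 0)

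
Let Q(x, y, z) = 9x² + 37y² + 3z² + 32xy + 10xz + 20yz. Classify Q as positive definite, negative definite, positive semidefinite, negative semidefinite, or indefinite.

The symmetric matrix is A = [[9, 16, 5], [16, 37, 10], [5, 10, 3]].
An LDLᵀ factorisation of A has diagonal entries 9, 77/9, 6/77.
That gives 3 positive pivots.
Hence Q is positive definite.

positive definite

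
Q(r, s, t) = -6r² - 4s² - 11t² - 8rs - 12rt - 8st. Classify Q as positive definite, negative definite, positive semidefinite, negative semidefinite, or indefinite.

negative definite

The symmetric matrix of Q is A = [[-6, -4, -6], [-4, -4, -4], [-6, -4, -11]].
Leading principal minors: Δ_1 = -6, Δ_2 = 8, Δ_3 = -40.
The signs alternate starting with Δ_1 < 0, so by Sylvester's criterion Q is negative definite.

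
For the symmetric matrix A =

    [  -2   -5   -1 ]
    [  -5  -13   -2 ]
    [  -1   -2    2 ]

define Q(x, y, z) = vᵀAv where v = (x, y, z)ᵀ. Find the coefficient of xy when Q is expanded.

-10

The coefficient of xy is A[1,2] + A[2,1] = 2·(-5) = -10.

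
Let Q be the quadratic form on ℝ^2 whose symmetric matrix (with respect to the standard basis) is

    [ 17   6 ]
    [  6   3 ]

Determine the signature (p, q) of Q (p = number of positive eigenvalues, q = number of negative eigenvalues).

Congruent diagonalization of A (simultaneous row and column reduction) yields pivots 17, 15/17.
So there are 2 positive pivots.

(2, 0)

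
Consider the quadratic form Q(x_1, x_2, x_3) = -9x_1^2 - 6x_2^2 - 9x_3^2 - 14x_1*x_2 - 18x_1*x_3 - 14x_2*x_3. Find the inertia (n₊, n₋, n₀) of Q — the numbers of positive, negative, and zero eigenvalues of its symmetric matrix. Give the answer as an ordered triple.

Write A = [[-9, -7, -9], [-7, -6, -7], [-9, -7, -9]].
Congruent diagonalization of A (simultaneous row and column reduction) yields pivots -9, -5/9, 0.
Counting signs: 2 negative, 1 zero.

(0, 2, 1)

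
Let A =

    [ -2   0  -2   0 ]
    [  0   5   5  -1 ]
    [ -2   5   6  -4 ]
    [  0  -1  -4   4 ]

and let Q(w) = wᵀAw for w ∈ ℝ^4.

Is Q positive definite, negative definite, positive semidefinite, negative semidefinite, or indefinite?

Congruent diagonalization of A (simultaneous row and column reduction) yields pivots -2, 5, 3, 4/5.
That gives 3 positive, 1 negative pivots.
Hence Q is indefinite.

indefinite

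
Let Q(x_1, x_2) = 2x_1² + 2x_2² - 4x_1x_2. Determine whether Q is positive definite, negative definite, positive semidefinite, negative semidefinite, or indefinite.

The symmetric matrix is A = [[2, -2], [-2, 2]].
Row-reducing A symmetrically gives the diagonal entries 2, 0.
So there are 1 positive, 1 zero pivots.
Hence Q is positive semidefinite.

positive semidefinite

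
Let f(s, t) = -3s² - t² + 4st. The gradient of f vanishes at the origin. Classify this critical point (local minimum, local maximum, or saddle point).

The Hessian at the origin is H = [[-6, 4], [4, -2]].
det H = -6·-2 − (4)² = -4 < 0, so H is indefinite.
Therefore the origin is a saddle point.

saddle point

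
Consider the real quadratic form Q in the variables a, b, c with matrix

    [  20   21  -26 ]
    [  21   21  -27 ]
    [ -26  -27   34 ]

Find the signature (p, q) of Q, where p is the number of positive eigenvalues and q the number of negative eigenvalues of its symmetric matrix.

Congruent diagonalization of A (simultaneous row and column reduction) yields pivots 20, -21/20, 2/7.
That gives 2 positive, 1 negative pivots.

(2, 1)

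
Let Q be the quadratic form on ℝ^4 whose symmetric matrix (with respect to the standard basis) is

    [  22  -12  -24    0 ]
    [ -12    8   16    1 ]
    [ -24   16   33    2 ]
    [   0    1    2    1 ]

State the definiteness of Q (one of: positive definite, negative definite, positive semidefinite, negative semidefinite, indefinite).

An LDLᵀ factorisation of A has diagonal entries 22, 16/11, 1, 5/16.
So there are 4 positive pivots.
Hence Q is positive definite.

positive definite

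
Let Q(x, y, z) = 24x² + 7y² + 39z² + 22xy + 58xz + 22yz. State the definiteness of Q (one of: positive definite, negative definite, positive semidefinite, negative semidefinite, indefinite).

positive definite

Write A = [[24, 11, 29], [11, 7, 11], [29, 11, 39]].
Congruent diagonalization of A (simultaneous row and column reduction) yields pivots 24, 47/24, 60/47.
Counting signs: 3 positive.
Hence Q is positive definite.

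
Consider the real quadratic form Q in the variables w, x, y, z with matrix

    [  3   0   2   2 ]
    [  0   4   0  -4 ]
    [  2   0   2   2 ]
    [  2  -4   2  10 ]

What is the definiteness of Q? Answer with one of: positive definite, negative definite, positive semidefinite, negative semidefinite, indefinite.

Leading principal minors: Δ_1 = 3, Δ_2 = 12, Δ_3 = 8, Δ_4 = 32.
All leading principal minors are positive, so by Sylvester's criterion Q is positive definite.

positive definite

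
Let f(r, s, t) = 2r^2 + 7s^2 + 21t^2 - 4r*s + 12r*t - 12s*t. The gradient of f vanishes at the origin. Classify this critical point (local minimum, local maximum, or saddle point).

local minimum

The Hessian at the origin is H = [[4, -4, 12], [-4, 14, -12], [12, -12, 42]].
Row-reducing H symmetrically gives the diagonal entries 4, 10, 6.
Counting signs: 3 positive.
H is positive definite, so the origin is a strict local minimum.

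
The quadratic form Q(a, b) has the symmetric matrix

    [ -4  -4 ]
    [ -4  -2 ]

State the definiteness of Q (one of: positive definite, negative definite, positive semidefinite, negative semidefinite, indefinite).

An LDLᵀ factorisation of A has diagonal entries -4, 2.
So there are 1 positive, 1 negative pivots.
Hence Q is indefinite.

indefinite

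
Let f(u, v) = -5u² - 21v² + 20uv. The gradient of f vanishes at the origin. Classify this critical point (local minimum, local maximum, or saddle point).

local maximum

The Hessian at the origin is H = [[-10, 20], [20, -42]].
det H = -10·-42 − (20)² = 20 > 0 and H[1,1] = -10 < 0, so H is negative definite.
Therefore the origin is a local maximum.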